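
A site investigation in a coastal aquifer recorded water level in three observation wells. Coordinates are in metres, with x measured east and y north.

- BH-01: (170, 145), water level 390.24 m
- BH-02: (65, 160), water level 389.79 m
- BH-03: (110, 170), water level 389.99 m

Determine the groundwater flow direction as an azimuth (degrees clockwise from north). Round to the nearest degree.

264°

Taking BH-01 as reference: BH-02−BH-01 = (-105, 15, -0.45); BH-03−BH-01 = (-60, 25, -0.25).
Solve a·Δx + b·Δy = Δh: det = (-105)·25 − (-60)·15 = -1725.
∂h/∂x = [(-0.45)·25 − (-0.25)·15] / -1725 = +0.004348
∂h/∂y = [(-105)·(-0.25) − (-60)·(-0.45)] / -1725 = +0.0004348
Flow direction (−∇h) has components (-0.004348 E, -0.0004348 N).
Azimuth = atan2(E, N) = atan2(-0.004348, -0.0004348) = 264.3° ≈ 264°.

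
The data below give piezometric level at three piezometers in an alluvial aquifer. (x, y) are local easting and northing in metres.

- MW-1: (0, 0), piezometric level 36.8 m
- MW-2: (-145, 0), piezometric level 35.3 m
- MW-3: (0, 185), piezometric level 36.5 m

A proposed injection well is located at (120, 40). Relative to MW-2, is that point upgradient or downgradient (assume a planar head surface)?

upgradient

∂h/∂x = (35.3 − 36.8) / (-145 − 0) = +0.01034
∂h/∂y = (36.5 − 36.8) / (185 − 0) = -0.001622
Head at (120, 40) = 36.8 + (+0.01034)·(120) + (-0.001622)·(40) = 37.98 m.
That is higher than the 35.3 m at MW-2, so the point is upgradient.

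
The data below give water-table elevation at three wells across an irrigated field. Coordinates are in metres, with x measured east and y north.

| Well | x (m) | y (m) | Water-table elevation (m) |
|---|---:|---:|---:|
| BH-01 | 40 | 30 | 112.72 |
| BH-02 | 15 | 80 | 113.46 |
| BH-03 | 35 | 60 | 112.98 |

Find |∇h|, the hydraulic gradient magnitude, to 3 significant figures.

With h = a·x + b·y + c and BH-01 as origin, the differences give:
  (-25)·a + 50·b = +0.74
  (-5)·a + 30·b = +0.26
Eliminate b (×30 and ×50, subtract): -500·a = 9.200 → a = ∂h/∂x = -0.01840
Back-substitute: b = ∂h/∂y = +0.005600.
|∇h| = √(-0.01840² + 0.005600²) = 0.01923

0.0192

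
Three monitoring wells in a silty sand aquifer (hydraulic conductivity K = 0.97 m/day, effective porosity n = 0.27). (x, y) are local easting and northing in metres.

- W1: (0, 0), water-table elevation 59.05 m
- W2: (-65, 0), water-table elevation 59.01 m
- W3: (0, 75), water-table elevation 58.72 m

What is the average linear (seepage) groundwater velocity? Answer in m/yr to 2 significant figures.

∂h/∂x = (59.01 − 59.05) / (-65 − 0) = +0.0006154
∂h/∂y = (58.72 − 59.05) / (75 − 0) = -0.004400
|∇h| = √(0.0006154² + -0.004400²) = 0.004443
Seepage velocity v = K·i/n = 0.97 × 0.004443 / 0.27 = 0.01596 m/day = 5.829 m/yr.

5.8 m/yr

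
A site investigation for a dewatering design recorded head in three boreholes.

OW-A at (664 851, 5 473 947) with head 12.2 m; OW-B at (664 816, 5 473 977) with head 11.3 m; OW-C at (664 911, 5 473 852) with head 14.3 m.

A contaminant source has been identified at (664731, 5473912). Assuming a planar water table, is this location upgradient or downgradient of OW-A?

Taking OW-A as reference: OW-B−OW-A = (-35, 30, -0.9); OW-C−OW-A = (60, -95, +2.1).
Determinant of the coordinate differences = (-35)·(-95) − 60·30 = 1525.
∂h/∂x = [(-0.9)·(-95) − (+2.1)·30] / 1525 = +0.01475
∂h/∂y = [(-35)·(+2.1) − 60·(-0.9)] / 1525 = -0.01279
Head at (664731, 5473912) = 12.2 + (+0.01475)·(-120) + (-0.01279)·(-35) = 10.88 m.
That is lower than the 12.2 m at OW-A, so the point is downgradient.

downgradient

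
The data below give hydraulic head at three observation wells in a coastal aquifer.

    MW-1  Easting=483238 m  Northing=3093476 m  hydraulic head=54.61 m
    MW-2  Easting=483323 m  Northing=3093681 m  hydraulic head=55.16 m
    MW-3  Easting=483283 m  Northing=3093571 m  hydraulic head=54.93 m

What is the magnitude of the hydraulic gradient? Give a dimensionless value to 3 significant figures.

With h = a·x + b·y + c and MW-1 as origin, the differences give:
  85·a + 205·b = +0.55
  45·a + 95·b = +0.32
Eliminate b (×95 and ×205, subtract): -1150·a = -13.350 → a = ∂h/∂x = +0.01161
Back-substitute: b = ∂h/∂y = -0.002130.
|∇h| = √(0.01161² + -0.002130²) = 0.0118

0.0118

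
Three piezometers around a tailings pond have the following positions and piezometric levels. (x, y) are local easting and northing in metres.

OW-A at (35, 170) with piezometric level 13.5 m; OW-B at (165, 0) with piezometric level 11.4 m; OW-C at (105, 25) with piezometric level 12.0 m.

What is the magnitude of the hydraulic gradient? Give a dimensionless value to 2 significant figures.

0.0099

Differences from OW-A: to OW-B (Δx, Δy, Δh) = (130, -170, -2.1); to OW-C = (70, -145, -1.5).
Determinant of the coordinate differences = 130·(-145) − 70·(-170) = -6950.
∂h/∂x = [(-2.1)·(-145) − (-1.5)·(-170)] / -6950 = -0.007122
∂h/∂y = [130·(-1.5) − 70·(-2.1)] / -6950 = +0.006906
|∇h| = √(-0.007122² + 0.006906²) = 0.00992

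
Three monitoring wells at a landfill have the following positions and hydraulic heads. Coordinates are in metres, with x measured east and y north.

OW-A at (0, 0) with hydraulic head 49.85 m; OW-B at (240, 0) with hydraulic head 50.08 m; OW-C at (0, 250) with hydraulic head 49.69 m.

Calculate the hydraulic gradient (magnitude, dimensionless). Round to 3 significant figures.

∂h/∂x = (50.08 − 49.85) / (240 − 0) = +0.0009583
∂h/∂y = (49.69 − 49.85) / (250 − 0) = -0.0006400
|∇h| = √(0.0009583² + -0.0006400²) = 0.001152

0.00115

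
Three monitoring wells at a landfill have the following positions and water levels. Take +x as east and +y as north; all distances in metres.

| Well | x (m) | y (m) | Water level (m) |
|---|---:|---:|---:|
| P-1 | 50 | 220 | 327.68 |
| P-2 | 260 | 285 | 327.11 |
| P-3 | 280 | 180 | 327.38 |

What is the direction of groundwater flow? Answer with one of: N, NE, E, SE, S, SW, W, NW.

With h = a·x + b·y + c and P-1 as origin, the differences give:
  210·a + 65·b = -0.57
  230·a + (-40)·b = -0.30
Eliminate b (×(-40) and ×65, subtract): -23350·a = 42.300 → a = ∂h/∂x = -0.001812
Back-substitute: b = ∂h/∂y = -0.002916.
Flow = −∇h = (+0.001812 east, +0.002916 north), which points northeast.

NE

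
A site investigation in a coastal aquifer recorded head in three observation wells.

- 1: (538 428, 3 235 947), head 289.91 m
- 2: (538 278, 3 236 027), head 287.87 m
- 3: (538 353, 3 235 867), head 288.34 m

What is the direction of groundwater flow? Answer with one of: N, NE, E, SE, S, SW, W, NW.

W

Three-point gradient (reference 1): Δ to 2 = (-150, 80, -2.04), Δ to 3 = (-75, -80, -1.57).
∂h/∂x = +0.01604, ∂h/∂y = +0.004583 (det = 18000).
Flow = −∇h = (-0.01604 east, -0.004583 north), which points west.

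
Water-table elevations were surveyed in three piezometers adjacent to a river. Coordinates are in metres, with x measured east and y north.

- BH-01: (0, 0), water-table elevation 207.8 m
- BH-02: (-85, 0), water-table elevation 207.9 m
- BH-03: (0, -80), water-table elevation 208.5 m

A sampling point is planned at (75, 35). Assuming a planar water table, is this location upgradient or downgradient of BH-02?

∂h/∂x = (207.9 − 207.8) / (-85 − 0) = -0.001176
∂h/∂y = (208.5 − 207.8) / (-80 − 0) = -0.008750
Head at (75, 35) = 207.8 + (-0.001176)·(75) + (-0.008750)·(35) = 207.41 m.
That is lower than the 207.9 m at BH-02, so the point is downgradient.

downgradient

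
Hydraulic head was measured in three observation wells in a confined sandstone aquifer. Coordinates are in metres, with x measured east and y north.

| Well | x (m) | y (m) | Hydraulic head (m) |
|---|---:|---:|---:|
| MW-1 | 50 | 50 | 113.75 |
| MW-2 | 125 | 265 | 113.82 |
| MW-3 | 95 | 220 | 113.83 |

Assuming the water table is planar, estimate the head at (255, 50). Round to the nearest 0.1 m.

113.4 m

Differences from MW-1: to MW-2 (Δx, Δy, Δh) = (75, 215, +0.07); to MW-3 = (45, 170, +0.08).
Determinant of the coordinate differences = 75·170 − 45·215 = 3075.
∂h/∂x = [(+0.07)·170 − (+0.08)·215] / 3075 = -0.001724
∂h/∂y = [75·(+0.08) − 45·(+0.07)] / 3075 = +0.0009268
h(255, 50) = 113.75 + (-0.001724)·(205) + (+0.0009268)·(0) = 113.75 -0.353 +0.000 = 113.397 m.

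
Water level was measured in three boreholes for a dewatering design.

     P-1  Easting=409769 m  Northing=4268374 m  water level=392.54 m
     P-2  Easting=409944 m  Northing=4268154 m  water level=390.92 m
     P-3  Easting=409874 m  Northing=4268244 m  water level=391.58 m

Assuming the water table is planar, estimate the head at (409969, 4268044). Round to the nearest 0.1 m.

Three-point gradient (reference P-1): Δ to P-2 = (175, -220, -1.62), Δ to P-3 = (105, -130, -0.96).
∂h/∂x = -0.001714, ∂h/∂y = +0.006000 (det = 350).
h(409969, 4268044) = 392.54 + (-0.001714)·(200) + (+0.006000)·(-330) = 392.54 -0.343 -1.980 = 390.217 m.

390.2 m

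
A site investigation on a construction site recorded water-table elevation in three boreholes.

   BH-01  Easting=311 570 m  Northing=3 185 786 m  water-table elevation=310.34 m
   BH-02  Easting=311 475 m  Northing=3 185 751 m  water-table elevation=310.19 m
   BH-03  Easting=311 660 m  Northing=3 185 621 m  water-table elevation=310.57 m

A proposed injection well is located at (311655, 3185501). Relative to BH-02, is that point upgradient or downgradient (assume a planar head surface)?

upgradient

With h = a·x + b·y + c and BH-01 as origin, the differences give:
  (-95)·a + (-35)·b = -0.15
  90·a + (-165)·b = +0.23
Eliminate b (×(-165) and ×(-35), subtract): 18825·a = 32.800 → a = ∂h/∂x = +0.001742
Back-substitute: b = ∂h/∂y = -0.0004436.
Head at (311655, 3185501) = 310.34 + (+0.001742)·(85) + (-0.0004436)·(-285) = 310.61 m.
That is higher than the 310.19 m at BH-02, so the point is upgradient.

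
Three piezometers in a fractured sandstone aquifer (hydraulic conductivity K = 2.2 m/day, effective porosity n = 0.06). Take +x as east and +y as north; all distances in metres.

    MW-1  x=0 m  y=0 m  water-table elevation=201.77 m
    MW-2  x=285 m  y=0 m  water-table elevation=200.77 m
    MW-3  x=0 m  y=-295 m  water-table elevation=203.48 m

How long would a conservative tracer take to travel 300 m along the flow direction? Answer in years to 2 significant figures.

∂h/∂x = (200.77 − 201.77) / (285 − 0) = -0.003509
∂h/∂y = (203.48 − 201.77) / (-295 − 0) = -0.005797
|∇h| = √(-0.003509² + -0.005797²) = 0.006776
Seepage velocity v = K·i/n = 2.2 × 0.006776 / 0.06 = 0.2485 m/day.
t = 300 / 0.2485 = 1207 days = 3.3 years.

3.3 years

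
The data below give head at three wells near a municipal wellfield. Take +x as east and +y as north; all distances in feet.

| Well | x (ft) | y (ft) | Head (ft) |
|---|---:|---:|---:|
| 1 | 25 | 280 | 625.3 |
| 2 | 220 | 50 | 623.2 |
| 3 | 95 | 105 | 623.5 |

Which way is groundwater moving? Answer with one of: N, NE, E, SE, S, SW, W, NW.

Taking 1 as reference: 2−1 = (195, -230, -2.1); 3−1 = (70, -175, -1.8).
Determinant of the coordinate differences = 195·(-175) − 70·(-230) = -18025.
∂h/∂x = [(-2.1)·(-175) − (-1.8)·(-230)] / -18025 = +0.002580
∂h/∂y = [195·(-1.8) − 70·(-2.1)] / -18025 = +0.01132
Flow = −∇h = (-0.002580 east, -0.01132 north), which points south.

S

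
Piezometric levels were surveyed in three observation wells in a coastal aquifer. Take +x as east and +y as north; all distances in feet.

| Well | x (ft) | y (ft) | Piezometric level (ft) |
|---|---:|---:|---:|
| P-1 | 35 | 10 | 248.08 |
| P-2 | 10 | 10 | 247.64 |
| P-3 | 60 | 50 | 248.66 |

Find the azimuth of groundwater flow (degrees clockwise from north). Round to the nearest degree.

259°

Taking P-1 as reference: P-2−P-1 = (-25, 0, -0.44); P-3−P-1 = (25, 40, +0.58).
Determinant of the coordinate differences = (-25)·40 − 25·0 = -1000.
∂h/∂x = [(-0.44)·40 − (+0.58)·0] / -1000 = +0.01760
∂h/∂y = [(-25)·(+0.58) − 25·(-0.44)] / -1000 = +0.003500
Flow direction (−∇h) has components (-0.01760 E, -0.003500 N).
Azimuth = atan2(E, N) = atan2(-0.01760, -0.003500) = 258.8° ≈ 259°.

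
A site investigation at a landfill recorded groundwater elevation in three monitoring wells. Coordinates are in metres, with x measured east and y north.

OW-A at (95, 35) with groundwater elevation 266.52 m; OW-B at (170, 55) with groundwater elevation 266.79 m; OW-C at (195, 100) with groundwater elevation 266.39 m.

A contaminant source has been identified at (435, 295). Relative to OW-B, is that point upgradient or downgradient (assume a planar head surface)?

downgradient

Differences from OW-A: to OW-B (Δx, Δy, Δh) = (75, 20, +0.27); to OW-C = (100, 65, -0.13).
Determinant of the coordinate differences = 75·65 − 100·20 = 2875.
∂h/∂x = [(+0.27)·65 − (-0.13)·20] / 2875 = +0.007009
∂h/∂y = [75·(-0.13) − 100·(+0.27)] / 2875 = -0.01278
Head at (435, 295) = 266.52 + (+0.007009)·(340) + (-0.01278)·(260) = 265.58 m.
That is lower than the 266.79 m at OW-B, so the point is downgradient.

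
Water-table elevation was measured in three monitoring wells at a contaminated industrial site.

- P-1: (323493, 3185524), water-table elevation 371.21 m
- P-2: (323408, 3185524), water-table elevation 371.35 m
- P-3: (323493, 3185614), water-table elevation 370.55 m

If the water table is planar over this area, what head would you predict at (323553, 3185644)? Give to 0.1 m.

∂h/∂x = (371.35 − 371.21) / (323408 − 323493) = -0.001647
∂h/∂y = (370.55 − 371.21) / (3185614 − 3185524) = -0.007333
h(323553, 3185644) = 371.21 + (-0.001647)·(60) + (-0.007333)·(120) = 371.21 -0.099 -0.880 = 370.231 m.

370.2 m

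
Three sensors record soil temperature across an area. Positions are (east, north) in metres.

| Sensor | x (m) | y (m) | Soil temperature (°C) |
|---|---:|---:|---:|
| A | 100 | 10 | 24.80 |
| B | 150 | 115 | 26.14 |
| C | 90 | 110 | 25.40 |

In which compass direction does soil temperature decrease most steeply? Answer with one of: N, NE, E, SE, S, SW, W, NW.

SW

With T = a·x + b·y + c and A as origin, the differences give:
  50·a + 105·b = +1.34
  (-10)·a + 100·b = +0.60
Eliminate b (×100 and ×105, subtract): 6050·a = 71.000 → a = ∂T/∂x = +0.01174
Back-substitute: b = ∂T/∂y = +0.007174.
Steepest decrease is along −∇f = (-0.01174 E, -0.007174 N) → southwest.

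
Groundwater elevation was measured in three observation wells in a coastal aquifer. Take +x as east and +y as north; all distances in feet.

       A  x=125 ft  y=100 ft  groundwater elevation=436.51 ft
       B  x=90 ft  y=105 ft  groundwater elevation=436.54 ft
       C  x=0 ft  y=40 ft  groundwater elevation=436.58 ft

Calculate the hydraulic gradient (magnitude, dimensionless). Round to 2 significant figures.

With h = a·x + b·y + c and A as origin, the differences give:
  (-35)·a + 5·b = +0.03
  (-125)·a + (-60)·b = +0.07
Eliminate b (×(-60) and ×5, subtract): 2725·a = -2.150 → a = ∂h/∂x = -0.0007890
Back-substitute: b = ∂h/∂y = +0.0004771.
|∇h| = √(-0.0007890² + 0.0004771²) = 0.000922

0.00092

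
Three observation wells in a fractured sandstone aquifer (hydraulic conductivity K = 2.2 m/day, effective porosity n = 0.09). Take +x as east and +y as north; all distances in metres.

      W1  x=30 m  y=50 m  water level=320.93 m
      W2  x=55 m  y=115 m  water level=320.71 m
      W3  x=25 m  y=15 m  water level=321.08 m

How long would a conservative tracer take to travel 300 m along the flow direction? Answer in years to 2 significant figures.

Differences from W1: to W2 (Δx, Δy, Δh) = (25, 65, -0.22); to W3 = (-5, -35, +0.15).
Determinant of the coordinate differences = 25·(-35) − (-5)·65 = -550.
∂h/∂x = [(-0.22)·(-35) − (+0.15)·65] / -550 = +0.003727
∂h/∂y = [25·(+0.15) − (-5)·(-0.22)] / -550 = -0.004818
|∇h| = √(0.003727² + -0.004818²) = 0.006091
Seepage velocity v = K·i/n = 2.2 × 0.006091 / 0.09 = 0.1489 m/day.
t = 300 / 0.1489 = 2015 days = 5.52 years.

5.5 years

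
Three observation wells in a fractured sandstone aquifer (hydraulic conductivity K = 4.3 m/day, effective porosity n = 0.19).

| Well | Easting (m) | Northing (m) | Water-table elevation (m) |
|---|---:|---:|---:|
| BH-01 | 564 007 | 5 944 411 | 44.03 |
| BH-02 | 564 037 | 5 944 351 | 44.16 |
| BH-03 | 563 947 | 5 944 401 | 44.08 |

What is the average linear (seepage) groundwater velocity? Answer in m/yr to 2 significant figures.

20 m/yr

Differences from BH-01: to BH-02 (Δx, Δy, Δh) = (30, -60, +0.13); to BH-03 = (-60, -10, +0.05).
Solve a·Δx + b·Δy = Δh: det = 30·(-10) − (-60)·(-60) = -3900.
∂h/∂x = [(+0.13)·(-10) − (+0.05)·(-60)] / -3900 = -0.0004359
∂h/∂y = [30·(+0.05) − (-60)·(+0.13)] / -3900 = -0.002385
|∇h| = √(-0.0004359² + -0.002385²) = 0.002425
Seepage velocity v = K·i/n = 4.3 × 0.002425 / 0.19 = 0.05488 m/day = 20.04 m/yr.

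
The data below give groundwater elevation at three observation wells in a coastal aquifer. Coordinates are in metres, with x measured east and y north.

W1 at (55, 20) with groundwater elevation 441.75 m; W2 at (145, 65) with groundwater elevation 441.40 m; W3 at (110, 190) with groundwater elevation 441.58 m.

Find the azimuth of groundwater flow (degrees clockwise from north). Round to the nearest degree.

094°

With h = a·x + b·y + c and W1 as origin, the differences give:
  90·a + 45·b = -0.35
  55·a + 170·b = -0.17
Eliminate b (×170 and ×45, subtract): 12825·a = -51.850 → a = ∂h/∂x = -0.004043
Back-substitute: b = ∂h/∂y = +0.0003080.
Flow direction (−∇h) has components (+0.004043 E, -0.0003080 N).
Azimuth = atan2(E, N) = atan2(+0.004043, -0.0003080) = 94.4° ≈ 094°.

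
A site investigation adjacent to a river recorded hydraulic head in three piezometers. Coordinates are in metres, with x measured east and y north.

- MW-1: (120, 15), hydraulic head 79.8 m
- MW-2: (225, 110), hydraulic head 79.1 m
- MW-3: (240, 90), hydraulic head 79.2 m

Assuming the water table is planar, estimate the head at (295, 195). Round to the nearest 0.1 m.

Taking MW-1 as reference: MW-2−MW-1 = (105, 95, -0.7); MW-3−MW-1 = (120, 75, -0.6).
Solve a·Δx + b·Δy = Δh: det = 105·75 − 120·95 = -3525.
∂h/∂x = [(-0.7)·75 − (-0.6)·95] / -3525 = -0.001277
∂h/∂y = [105·(-0.6) − 120·(-0.7)] / -3525 = -0.005957
h(295, 195) = 79.8 + (-0.001277)·(175) + (-0.005957)·(180) = 79.8 -0.223 -1.072 = 78.504 m.

78.5 m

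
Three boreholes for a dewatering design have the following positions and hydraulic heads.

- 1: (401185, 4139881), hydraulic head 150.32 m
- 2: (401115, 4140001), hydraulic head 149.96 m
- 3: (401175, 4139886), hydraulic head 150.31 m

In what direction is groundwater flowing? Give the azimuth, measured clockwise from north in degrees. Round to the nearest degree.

012°

Differences from 1: to 2 (Δx, Δy, Δh) = (-70, 120, -0.36); to 3 = (-10, 5, -0.01).
Solve a·Δx + b·Δy = Δh: det = (-70)·5 − (-10)·120 = 850.
∂h/∂x = [(-0.36)·5 − (-0.01)·120] / 850 = -0.0007059
∂h/∂y = [(-70)·(-0.01) − (-10)·(-0.36)] / 850 = -0.003412
Flow direction (−∇h) has components (+0.0007059 E, +0.003412 N).
Azimuth = atan2(E, N) = atan2(+0.0007059, +0.003412) = 11.7° ≈ 012°.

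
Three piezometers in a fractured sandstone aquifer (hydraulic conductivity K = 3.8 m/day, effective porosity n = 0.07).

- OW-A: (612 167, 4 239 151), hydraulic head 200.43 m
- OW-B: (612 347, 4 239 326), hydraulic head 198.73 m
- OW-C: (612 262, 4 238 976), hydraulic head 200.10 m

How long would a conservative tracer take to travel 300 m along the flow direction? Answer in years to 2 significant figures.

2.0 years

Taking OW-A as reference: OW-B−OW-A = (180, 175, -1.70); OW-C−OW-A = (95, -175, -0.33).
Determinant of the coordinate differences = 180·(-175) − 95·175 = -48125.
∂h/∂x = [(-1.70)·(-175) − (-0.33)·175] / -48125 = -0.007382
∂h/∂y = [180·(-0.33) − 95·(-1.70)] / -48125 = -0.002122
|∇h| = √(-0.007382² + -0.002122²) = 0.007681
Seepage velocity v = K·i/n = 3.8 × 0.007681 / 0.07 = 0.417 m/day.
t = 300 / 0.417 = 719.4 days = 1.97 years.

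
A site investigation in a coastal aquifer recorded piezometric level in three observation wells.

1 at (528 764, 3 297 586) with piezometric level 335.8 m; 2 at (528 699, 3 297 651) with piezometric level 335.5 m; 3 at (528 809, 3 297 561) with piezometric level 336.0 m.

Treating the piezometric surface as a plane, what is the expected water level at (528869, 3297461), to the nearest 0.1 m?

336.3 m

Taking 1 as reference: 2−1 = (-65, 65, -0.3); 3−1 = (45, -25, +0.2).
Determinant of the coordinate differences = (-65)·(-25) − 45·65 = -1300.
∂h/∂x = [(-0.3)·(-25) − (+0.2)·65] / -1300 = +0.004231
∂h/∂y = [(-65)·(+0.2) − 45·(-0.3)] / -1300 = -0.0003846
h(528869, 3297461) = 335.8 + (+0.004231)·(105) + (-0.0003846)·(-125) = 335.8 +0.444 +0.048 = 336.292 m.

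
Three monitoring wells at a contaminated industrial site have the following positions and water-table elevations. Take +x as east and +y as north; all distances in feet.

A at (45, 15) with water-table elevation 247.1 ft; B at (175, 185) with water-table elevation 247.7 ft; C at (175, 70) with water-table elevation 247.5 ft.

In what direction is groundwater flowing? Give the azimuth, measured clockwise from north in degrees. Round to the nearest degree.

233°

Differences from A: to B (Δx, Δy, Δh) = (130, 170, +0.6); to C = (130, 55, +0.4).
Solve a·Δx + b·Δy = Δh: det = 130·55 − 130·170 = -14950.
∂h/∂x = [(+0.6)·55 − (+0.4)·170] / -14950 = +0.002341
∂h/∂y = [130·(+0.4) − 130·(+0.6)] / -14950 = +0.001739
Flow direction (−∇h) has components (-0.002341 E, -0.001739 N).
Azimuth = atan2(E, N) = atan2(-0.002341, -0.001739) = 233.4° ≈ 233°.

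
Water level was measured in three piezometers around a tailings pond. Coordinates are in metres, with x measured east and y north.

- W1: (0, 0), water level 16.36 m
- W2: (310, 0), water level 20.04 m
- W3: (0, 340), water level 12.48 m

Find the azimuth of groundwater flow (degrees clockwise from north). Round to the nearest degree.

314°

∂h/∂x = (20.04 − 16.36) / (310 − 0) = +0.01187
∂h/∂y = (12.48 − 16.36) / (340 − 0) = -0.01141
Flow direction (−∇h) has components (-0.01187 E, +0.01141 N).
Azimuth = atan2(E, N) = atan2(-0.01187, +0.01141) = 313.9° ≈ 314°.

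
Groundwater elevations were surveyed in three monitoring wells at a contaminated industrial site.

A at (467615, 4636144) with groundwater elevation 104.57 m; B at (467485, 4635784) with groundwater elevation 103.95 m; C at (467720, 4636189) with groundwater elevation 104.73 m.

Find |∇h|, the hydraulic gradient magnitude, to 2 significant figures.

Taking A as reference: B−A = (-130, -360, -0.62); C−A = (105, 45, +0.16).
Determinant of the coordinate differences = (-130)·45 − 105·(-360) = 31950.
∂h/∂x = [(-0.62)·45 − (+0.16)·(-360)] / 31950 = +0.0009296
∂h/∂y = [(-130)·(+0.16) − 105·(-0.62)] / 31950 = +0.001387
|∇h| = √(0.0009296² + 0.001387²) = 0.00167

0.0017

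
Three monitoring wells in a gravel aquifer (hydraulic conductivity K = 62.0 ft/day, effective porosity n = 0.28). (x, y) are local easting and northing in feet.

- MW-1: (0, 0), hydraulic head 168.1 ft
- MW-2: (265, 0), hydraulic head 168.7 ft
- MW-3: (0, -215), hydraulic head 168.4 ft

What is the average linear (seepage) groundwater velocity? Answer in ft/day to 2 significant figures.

∂h/∂x = (168.7 − 168.1) / (265 − 0) = +0.002264
∂h/∂y = (168.4 − 168.1) / (-215 − 0) = -0.001395
|∇h| = √(0.002264² + -0.001395²) = 0.002659
Seepage velocity v = K·i/n = 62.0 × 0.002659 / 0.28 = 0.5888 ft/day.

0.59 ft/day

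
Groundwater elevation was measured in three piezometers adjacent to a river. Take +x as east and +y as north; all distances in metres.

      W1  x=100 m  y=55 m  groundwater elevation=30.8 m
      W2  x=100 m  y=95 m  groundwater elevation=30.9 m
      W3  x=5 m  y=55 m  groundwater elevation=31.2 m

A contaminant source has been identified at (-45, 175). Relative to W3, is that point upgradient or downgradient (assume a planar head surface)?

upgradient

Differences from W1: to W2 (Δx, Δy, Δh) = (0, 40, +0.1); to W3 = (-95, 0, +0.4).
Determinant of the coordinate differences = 0·0 − (-95)·40 = 3800.
∂h/∂x = [(+0.1)·0 − (+0.4)·40] / 3800 = -0.004211
∂h/∂y = [0·(+0.4) − (-95)·(+0.1)] / 3800 = +0.002500
Head at (-45, 175) = 30.8 + (-0.004211)·(-145) + (+0.002500)·(120) = 31.71 m.
That is higher than the 31.2 m at W3, so the point is upgradient.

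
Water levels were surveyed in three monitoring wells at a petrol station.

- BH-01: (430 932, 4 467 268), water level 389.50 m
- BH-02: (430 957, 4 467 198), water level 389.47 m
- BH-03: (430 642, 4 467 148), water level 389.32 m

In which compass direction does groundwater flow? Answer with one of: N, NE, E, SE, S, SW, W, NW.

SW

Differences from BH-01: to BH-02 (Δx, Δy, Δh) = (25, -70, -0.03); to BH-03 = (-290, -120, -0.18).
Solve a·Δx + b·Δy = Δh: det = 25·(-120) − (-290)·(-70) = -23300.
∂h/∂x = [(-0.03)·(-120) − (-0.18)·(-70)] / -23300 = +0.0003863
∂h/∂y = [25·(-0.18) − (-290)·(-0.03)] / -23300 = +0.0005665
Flow = −∇h = (-0.0003863 east, -0.0005665 north), which points southwest.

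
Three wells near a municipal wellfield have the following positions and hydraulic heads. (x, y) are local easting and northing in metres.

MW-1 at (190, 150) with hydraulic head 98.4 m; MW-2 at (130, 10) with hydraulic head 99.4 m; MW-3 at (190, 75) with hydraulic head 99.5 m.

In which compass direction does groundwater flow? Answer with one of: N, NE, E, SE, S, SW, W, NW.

Three-point gradient (reference MW-1): Δ to MW-2 = (-60, -140, +1.0), Δ to MW-3 = (0, -75, +1.1).
∂h/∂x = +0.01756, ∂h/∂y = -0.01467 (det = 4500).
Flow = −∇h = (-0.01756 east, +0.01467 north), which points northwest.

NW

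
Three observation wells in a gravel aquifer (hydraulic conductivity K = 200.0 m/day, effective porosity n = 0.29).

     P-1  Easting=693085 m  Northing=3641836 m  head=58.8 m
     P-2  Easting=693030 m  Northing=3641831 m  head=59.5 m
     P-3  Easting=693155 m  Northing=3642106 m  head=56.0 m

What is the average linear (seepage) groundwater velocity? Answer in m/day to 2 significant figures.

9.7 m/day

Taking P-1 as reference: P-2−P-1 = (-55, -5, +0.7); P-3−P-1 = (70, 270, -2.8).
Solve a·Δx + b·Δy = Δh: det = (-55)·270 − 70·(-5) = -14500.
∂h/∂x = [(+0.7)·270 − (-2.8)·(-5)] / -14500 = -0.01207
∂h/∂y = [(-55)·(-2.8) − 70·(+0.7)] / -14500 = -0.007241
|∇h| = √(-0.01207² + -0.007241²) = 0.01408
Seepage velocity v = K·i/n = 200.0 × 0.01408 / 0.29 = 9.71 m/day.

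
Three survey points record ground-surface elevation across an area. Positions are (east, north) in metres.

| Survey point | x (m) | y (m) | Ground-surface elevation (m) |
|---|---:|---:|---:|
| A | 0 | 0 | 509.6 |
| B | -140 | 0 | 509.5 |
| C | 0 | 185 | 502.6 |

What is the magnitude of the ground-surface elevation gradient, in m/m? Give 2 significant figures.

0.038 m/m

∂z/∂x = (509.5 − 509.6) / (-140 − 0) = +0.0007143
∂z/∂y = (502.6 − 509.6) / (185 − 0) = -0.03784
|∇f| = √(0.0007143² + -0.03784²) = 0.03785 m/m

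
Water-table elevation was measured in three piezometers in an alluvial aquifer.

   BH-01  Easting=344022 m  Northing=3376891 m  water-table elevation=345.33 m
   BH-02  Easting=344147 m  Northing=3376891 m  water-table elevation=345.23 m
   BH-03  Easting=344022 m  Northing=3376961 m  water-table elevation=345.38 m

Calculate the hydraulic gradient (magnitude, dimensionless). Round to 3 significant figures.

0.00107

∂h/∂x = (345.23 − 345.33) / (344147 − 344022) = -0.0008000
∂h/∂y = (345.38 − 345.33) / (3376961 − 3376891) = +0.0007143
|∇h| = √(-0.0008000² + 0.0007143²) = 0.001072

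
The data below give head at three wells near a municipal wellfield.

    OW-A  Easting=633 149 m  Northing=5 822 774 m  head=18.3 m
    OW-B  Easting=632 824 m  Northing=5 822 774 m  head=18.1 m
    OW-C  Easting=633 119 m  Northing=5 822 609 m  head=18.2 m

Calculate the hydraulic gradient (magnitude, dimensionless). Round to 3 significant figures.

Three-point gradient (reference OW-A): Δ to OW-B = (-325, 0, -0.2), Δ to OW-C = (-30, -165, -0.1).
∂h/∂x = +0.0006154, ∂h/∂y = +0.0004942 (det = 53625).
|∇h| = √(0.0006154² + 0.0004942²) = 0.0007893

0.000789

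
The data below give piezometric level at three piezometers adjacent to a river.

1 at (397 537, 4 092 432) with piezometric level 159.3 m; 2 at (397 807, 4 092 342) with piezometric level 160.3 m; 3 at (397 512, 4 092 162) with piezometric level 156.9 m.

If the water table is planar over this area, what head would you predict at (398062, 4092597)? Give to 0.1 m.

With h = a·x + b·y + c and 1 as origin, the differences give:
  270·a + (-90)·b = +1.0
  (-25)·a + (-270)·b = -2.4
Eliminate b (×(-270) and ×(-90), subtract): -75150·a = -486.00 → a = ∂h/∂x = +0.006467
Back-substitute: b = ∂h/∂y = +0.008290.
h(398062, 4092597) = 159.3 + (+0.006467)·(525) + (+0.008290)·(165) = 159.3 +3.395 +1.368 = 164.063 m.

164.1 m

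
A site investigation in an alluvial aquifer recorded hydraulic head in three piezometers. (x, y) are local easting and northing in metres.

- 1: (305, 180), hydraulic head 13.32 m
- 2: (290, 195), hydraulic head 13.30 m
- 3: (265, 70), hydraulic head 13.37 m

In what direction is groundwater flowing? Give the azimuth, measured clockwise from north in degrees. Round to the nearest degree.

Differences from 1: to 2 (Δx, Δy, Δh) = (-15, 15, -0.02); to 3 = (-40, -110, +0.05).
Solve a·Δx + b·Δy = Δh: det = (-15)·(-110) − (-40)·15 = 2250.
∂h/∂x = [(-0.02)·(-110) − (+0.05)·15] / 2250 = +0.0006444
∂h/∂y = [(-15)·(+0.05) − (-40)·(-0.02)] / 2250 = -0.0006889
Flow direction (−∇h) has components (-0.0006444 E, +0.0006889 N).
Azimuth = atan2(E, N) = atan2(-0.0006444, +0.0006889) = 316.9° ≈ 317°.

317°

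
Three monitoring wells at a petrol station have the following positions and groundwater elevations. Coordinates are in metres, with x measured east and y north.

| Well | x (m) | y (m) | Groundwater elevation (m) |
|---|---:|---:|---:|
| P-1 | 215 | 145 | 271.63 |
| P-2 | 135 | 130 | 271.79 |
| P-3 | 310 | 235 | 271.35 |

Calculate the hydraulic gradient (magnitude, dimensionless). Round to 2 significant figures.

0.0022

Three-point gradient (reference P-1): Δ to P-2 = (-80, -15, +0.16), Δ to P-3 = (95, 90, -0.28).
∂h/∂x = -0.001766, ∂h/∂y = -0.001247 (det = -5775).
|∇h| = √(-0.001766² + -0.001247²) = 0.002162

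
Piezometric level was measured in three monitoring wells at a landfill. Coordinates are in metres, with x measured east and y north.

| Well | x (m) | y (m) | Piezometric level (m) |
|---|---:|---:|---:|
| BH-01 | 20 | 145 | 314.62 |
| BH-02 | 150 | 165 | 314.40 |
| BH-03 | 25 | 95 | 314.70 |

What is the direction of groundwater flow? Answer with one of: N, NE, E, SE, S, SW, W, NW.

NE

Three-point gradient (reference BH-01): Δ to BH-02 = (130, 20, -0.22), Δ to BH-03 = (5, -50, +0.08).
∂h/∂x = -0.001424, ∂h/∂y = -0.001742 (det = -6600).
Flow = −∇h = (+0.001424 east, +0.001742 north), which points northeast.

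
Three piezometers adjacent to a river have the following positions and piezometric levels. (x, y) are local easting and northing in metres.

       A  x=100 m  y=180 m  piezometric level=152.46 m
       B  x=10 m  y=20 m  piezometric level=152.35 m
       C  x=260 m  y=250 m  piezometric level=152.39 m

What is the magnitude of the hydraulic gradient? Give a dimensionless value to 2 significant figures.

With h = a·x + b·y + c and A as origin, the differences give:
  (-90)·a + (-160)·b = -0.11
  160·a + 70·b = -0.07
Eliminate b (×70 and ×(-160), subtract): 19300·a = -18.900 → a = ∂h/∂x = -0.0009793
Back-substitute: b = ∂h/∂y = +0.001238.
|∇h| = √(-0.0009793² + 0.001238²) = 0.001579

0.0016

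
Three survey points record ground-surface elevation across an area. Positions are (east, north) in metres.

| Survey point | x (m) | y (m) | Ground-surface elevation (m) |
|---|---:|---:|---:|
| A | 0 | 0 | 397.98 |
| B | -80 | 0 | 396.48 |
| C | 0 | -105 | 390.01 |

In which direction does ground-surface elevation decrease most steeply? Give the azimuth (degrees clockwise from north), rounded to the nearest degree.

∂z/∂x = (396.48 − 397.98) / (-80 − 0) = +0.01875
∂z/∂y = (390.01 − 397.98) / (-105 − 0) = +0.07590
Steepest decrease is along −∇f: components (-0.01875 E, -0.07590 N).
Azimuth = atan2(-0.01875, -0.07590) = 193.9° ≈ 194°.

194°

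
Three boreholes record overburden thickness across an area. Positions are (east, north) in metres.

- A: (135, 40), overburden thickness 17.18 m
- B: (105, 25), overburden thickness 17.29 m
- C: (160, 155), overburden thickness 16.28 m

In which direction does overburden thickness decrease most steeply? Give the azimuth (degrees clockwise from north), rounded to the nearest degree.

358°

Differences from A: to B (Δx, Δy, Δh) = (-30, -15, +0.11); to C = (25, 115, -0.90).
Determinant of the coordinate differences = (-30)·115 − 25·(-15) = -3075.
∂d/∂x = [(+0.11)·115 − (-0.90)·(-15)] / -3075 = +0.0002764
∂d/∂y = [(-30)·(-0.90) − 25·(+0.11)] / -3075 = -0.007886
Steepest decrease is along −∇f: components (-0.0002764 E, +0.007886 N).
Azimuth = atan2(-0.0002764, +0.007886) = 358.0° ≈ 358°.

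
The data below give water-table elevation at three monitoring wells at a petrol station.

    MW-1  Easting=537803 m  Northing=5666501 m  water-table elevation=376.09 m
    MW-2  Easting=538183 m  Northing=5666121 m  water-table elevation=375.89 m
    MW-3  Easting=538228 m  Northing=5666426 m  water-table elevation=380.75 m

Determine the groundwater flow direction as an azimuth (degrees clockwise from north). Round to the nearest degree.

224°

Differences from MW-1: to MW-2 (Δx, Δy, Δh) = (380, -380, -0.20); to MW-3 = (425, -75, +4.66).
Determinant of the coordinate differences = 380·(-75) − 425·(-380) = 133000.
∂h/∂x = [(-0.20)·(-75) − (+4.66)·(-380)] / 133000 = +0.01343
∂h/∂y = [380·(+4.66) − 425·(-0.20)] / 133000 = +0.01395
Flow direction (−∇h) has components (-0.01343 E, -0.01395 N).
Azimuth = atan2(E, N) = atan2(-0.01343, -0.01395) = 223.9° ≈ 224°.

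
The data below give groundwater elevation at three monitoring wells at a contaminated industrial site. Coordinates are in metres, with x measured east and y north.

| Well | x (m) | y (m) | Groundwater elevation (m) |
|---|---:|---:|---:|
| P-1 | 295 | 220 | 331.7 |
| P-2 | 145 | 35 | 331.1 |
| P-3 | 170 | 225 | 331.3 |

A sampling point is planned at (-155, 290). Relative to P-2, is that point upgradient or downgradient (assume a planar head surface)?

downgradient

With h = a·x + b·y + c and P-1 as origin, the differences give:
  (-150)·a + (-185)·b = -0.6
  (-125)·a + 5·b = -0.4
Eliminate b (×5 and ×(-185), subtract): -23875·a = -77.00 → a = ∂h/∂x = +0.003225
Back-substitute: b = ∂h/∂y = +0.0006283.
Head at (-155, 290) = 331.7 + (+0.003225)·(-450) + (+0.0006283)·(70) = 330.29 m.
That is lower than the 331.1 m at P-2, so the point is downgradient.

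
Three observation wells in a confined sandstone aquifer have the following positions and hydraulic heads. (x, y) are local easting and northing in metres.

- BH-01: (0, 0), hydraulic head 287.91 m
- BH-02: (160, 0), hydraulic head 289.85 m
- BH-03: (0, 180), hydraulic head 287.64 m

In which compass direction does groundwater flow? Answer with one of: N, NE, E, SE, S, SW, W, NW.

W

∂h/∂x = (289.85 − 287.91) / (160 − 0) = +0.01212
∂h/∂y = (287.64 − 287.91) / (180 − 0) = -0.001500
Flow = −∇h = (-0.01212 east, +0.001500 north), which points west.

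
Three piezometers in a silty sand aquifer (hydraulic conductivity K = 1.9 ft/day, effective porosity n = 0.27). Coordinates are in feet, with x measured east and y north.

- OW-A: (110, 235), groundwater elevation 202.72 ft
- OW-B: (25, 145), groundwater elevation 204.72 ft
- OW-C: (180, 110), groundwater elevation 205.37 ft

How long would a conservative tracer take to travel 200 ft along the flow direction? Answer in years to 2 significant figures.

3.6 years

With h = a·x + b·y + c and OW-A as origin, the differences give:
  (-85)·a + (-90)·b = +2.00
  70·a + (-125)·b = +2.65
Eliminate b (×(-125) and ×(-90), subtract): 16925·a = -11.500 → a = ∂h/∂x = -0.0006795
Back-substitute: b = ∂h/∂y = -0.02158.
|∇h| = √(-0.0006795² + -0.02158²) = 0.02159
Seepage velocity v = K·i/n = 1.9 × 0.02159 / 0.27 = 0.1519 ft/day.
t = 200 / 0.1519 = 1317 days = 3.61 years.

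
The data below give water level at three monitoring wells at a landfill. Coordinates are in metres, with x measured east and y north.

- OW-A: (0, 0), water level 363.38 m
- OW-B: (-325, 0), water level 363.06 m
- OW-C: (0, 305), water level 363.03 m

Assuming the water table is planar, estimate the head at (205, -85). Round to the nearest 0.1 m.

∂h/∂x = (363.06 − 363.38) / (-325 − 0) = +0.0009846
∂h/∂y = (363.03 − 363.38) / (305 − 0) = -0.001148
h(205, -85) = 363.38 + (+0.0009846)·(205) + (-0.001148)·(-85) = 363.38 +0.202 +0.098 = 363.679 m.

363.7 m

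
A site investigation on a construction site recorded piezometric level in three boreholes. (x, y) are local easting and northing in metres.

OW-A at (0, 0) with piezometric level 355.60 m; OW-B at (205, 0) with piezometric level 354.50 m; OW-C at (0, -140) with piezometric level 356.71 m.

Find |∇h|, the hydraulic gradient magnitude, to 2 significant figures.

∂h/∂x = (354.50 − 355.60) / (205 − 0) = -0.005366
∂h/∂y = (356.71 − 355.60) / (-140 − 0) = -0.007929
|∇h| = √(-0.005366² + -0.007929²) = 0.009574

0.0096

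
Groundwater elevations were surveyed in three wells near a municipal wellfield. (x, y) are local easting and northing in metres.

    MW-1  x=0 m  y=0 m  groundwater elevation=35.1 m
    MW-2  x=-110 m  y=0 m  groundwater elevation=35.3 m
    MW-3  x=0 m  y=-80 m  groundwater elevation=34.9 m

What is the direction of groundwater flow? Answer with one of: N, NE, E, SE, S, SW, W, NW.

SE

∂h/∂x = (35.3 − 35.1) / (-110 − 0) = -0.001818
∂h/∂y = (34.9 − 35.1) / (-80 − 0) = +0.002500
Flow = −∇h = (+0.001818 east, -0.002500 north), which points southeast.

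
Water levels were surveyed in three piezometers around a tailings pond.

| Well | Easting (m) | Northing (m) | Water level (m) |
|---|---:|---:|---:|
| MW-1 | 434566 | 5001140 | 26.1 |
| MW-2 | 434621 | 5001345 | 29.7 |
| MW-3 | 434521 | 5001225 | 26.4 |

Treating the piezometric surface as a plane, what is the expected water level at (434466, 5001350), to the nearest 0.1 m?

27.0 m

Differences from MW-1: to MW-2 (Δx, Δy, Δh) = (55, 205, +3.6); to MW-3 = (-45, 85, +0.3).
Determinant of the coordinate differences = 55·85 − (-45)·205 = 13900.
∂h/∂x = [(+3.6)·85 − (+0.3)·205] / 13900 = +0.01759
∂h/∂y = [55·(+0.3) − (-45)·(+3.6)] / 13900 = +0.01284
h(434466, 5001350) = 26.1 + (+0.01759)·(-100) + (+0.01284)·(210) = 26.1 -1.759 +2.697 = 27.038 m.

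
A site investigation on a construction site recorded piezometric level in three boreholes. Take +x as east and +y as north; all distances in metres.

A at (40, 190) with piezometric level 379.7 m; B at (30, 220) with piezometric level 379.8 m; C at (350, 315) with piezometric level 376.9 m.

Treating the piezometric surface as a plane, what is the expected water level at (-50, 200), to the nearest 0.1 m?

380.5 m

With h = a·x + b·y + c and A as origin, the differences give:
  (-10)·a + 30·b = +0.1
  310·a + 125·b = -2.8
Eliminate b (×125 and ×30, subtract): -10550·a = 96.50 → a = ∂h/∂x = -0.009147
Back-substitute: b = ∂h/∂y = +0.0002844.
h(-50, 200) = 379.7 + (-0.009147)·(-90) + (+0.0002844)·(10) = 379.7 +0.823 +0.003 = 380.526 m.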